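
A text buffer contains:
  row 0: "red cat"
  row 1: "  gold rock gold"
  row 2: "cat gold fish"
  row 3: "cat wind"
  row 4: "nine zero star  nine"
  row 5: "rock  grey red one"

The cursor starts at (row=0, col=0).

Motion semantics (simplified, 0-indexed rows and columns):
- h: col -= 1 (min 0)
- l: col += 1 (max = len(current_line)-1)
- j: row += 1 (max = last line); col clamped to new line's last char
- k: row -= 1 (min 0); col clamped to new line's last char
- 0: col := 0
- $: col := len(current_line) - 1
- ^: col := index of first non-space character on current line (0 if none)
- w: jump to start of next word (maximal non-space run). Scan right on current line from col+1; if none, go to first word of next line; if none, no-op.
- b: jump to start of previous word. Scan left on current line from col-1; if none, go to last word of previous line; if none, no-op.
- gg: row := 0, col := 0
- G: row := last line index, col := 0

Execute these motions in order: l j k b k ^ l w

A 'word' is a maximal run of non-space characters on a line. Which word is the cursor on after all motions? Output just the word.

After 1 (l): row=0 col=1 char='e'
After 2 (j): row=1 col=1 char='_'
After 3 (k): row=0 col=1 char='e'
After 4 (b): row=0 col=0 char='r'
After 5 (k): row=0 col=0 char='r'
After 6 (^): row=0 col=0 char='r'
After 7 (l): row=0 col=1 char='e'
After 8 (w): row=0 col=4 char='c'

Answer: cat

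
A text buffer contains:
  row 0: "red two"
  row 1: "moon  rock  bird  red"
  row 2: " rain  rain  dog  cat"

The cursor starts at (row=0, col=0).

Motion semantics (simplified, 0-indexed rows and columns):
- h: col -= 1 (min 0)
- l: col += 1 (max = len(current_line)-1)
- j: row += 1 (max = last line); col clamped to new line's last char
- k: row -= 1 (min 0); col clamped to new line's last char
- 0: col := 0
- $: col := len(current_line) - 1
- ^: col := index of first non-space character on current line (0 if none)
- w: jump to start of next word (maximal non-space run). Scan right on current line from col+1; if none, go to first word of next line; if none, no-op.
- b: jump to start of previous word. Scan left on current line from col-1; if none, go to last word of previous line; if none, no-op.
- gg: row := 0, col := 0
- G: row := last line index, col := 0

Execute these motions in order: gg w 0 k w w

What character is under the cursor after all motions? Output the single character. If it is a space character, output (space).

Answer: m

Derivation:
After 1 (gg): row=0 col=0 char='r'
After 2 (w): row=0 col=4 char='t'
After 3 (0): row=0 col=0 char='r'
After 4 (k): row=0 col=0 char='r'
After 5 (w): row=0 col=4 char='t'
After 6 (w): row=1 col=0 char='m'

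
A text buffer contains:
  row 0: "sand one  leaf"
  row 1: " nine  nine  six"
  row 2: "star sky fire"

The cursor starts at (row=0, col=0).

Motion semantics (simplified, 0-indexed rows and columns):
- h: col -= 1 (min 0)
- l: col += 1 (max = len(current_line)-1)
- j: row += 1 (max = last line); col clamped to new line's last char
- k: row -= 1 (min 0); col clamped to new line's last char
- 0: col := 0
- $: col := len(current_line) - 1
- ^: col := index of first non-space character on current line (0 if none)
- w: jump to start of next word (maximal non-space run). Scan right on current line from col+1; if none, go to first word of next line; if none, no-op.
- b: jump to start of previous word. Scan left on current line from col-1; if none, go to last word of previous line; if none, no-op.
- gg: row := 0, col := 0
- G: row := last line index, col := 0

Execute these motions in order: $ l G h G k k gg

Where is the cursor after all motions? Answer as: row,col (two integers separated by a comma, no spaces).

Answer: 0,0

Derivation:
After 1 ($): row=0 col=13 char='f'
After 2 (l): row=0 col=13 char='f'
After 3 (G): row=2 col=0 char='s'
After 4 (h): row=2 col=0 char='s'
After 5 (G): row=2 col=0 char='s'
After 6 (k): row=1 col=0 char='_'
After 7 (k): row=0 col=0 char='s'
After 8 (gg): row=0 col=0 char='s'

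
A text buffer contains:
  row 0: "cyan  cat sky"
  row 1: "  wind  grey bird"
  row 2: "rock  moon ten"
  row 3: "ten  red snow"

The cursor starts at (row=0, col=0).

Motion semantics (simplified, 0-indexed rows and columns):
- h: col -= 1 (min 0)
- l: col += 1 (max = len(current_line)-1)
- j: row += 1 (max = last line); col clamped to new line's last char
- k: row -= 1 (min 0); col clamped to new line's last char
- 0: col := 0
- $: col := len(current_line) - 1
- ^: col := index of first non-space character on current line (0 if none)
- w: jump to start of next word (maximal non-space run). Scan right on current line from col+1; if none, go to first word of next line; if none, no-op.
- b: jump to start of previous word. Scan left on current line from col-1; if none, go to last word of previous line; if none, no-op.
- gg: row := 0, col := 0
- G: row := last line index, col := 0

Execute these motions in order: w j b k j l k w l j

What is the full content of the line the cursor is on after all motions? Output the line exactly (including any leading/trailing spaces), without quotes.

After 1 (w): row=0 col=6 char='c'
After 2 (j): row=1 col=6 char='_'
After 3 (b): row=1 col=2 char='w'
After 4 (k): row=0 col=2 char='a'
After 5 (j): row=1 col=2 char='w'
After 6 (l): row=1 col=3 char='i'
After 7 (k): row=0 col=3 char='n'
After 8 (w): row=0 col=6 char='c'
After 9 (l): row=0 col=7 char='a'
After 10 (j): row=1 col=7 char='_'

Answer:   wind  grey bird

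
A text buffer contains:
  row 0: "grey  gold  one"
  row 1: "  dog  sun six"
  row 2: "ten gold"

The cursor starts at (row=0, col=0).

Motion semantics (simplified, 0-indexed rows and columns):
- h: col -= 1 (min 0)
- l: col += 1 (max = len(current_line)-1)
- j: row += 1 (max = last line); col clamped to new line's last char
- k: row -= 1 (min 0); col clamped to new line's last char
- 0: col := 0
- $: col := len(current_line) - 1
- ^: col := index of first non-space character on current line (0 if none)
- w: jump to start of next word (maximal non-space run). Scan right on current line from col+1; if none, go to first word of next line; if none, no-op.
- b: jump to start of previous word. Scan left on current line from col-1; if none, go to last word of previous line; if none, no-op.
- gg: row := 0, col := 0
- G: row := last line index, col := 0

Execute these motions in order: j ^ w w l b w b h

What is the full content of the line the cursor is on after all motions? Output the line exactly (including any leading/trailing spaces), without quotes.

After 1 (j): row=1 col=0 char='_'
After 2 (^): row=1 col=2 char='d'
After 3 (w): row=1 col=7 char='s'
After 4 (w): row=1 col=11 char='s'
After 5 (l): row=1 col=12 char='i'
After 6 (b): row=1 col=11 char='s'
After 7 (w): row=2 col=0 char='t'
After 8 (b): row=1 col=11 char='s'
After 9 (h): row=1 col=10 char='_'

Answer:   dog  sun six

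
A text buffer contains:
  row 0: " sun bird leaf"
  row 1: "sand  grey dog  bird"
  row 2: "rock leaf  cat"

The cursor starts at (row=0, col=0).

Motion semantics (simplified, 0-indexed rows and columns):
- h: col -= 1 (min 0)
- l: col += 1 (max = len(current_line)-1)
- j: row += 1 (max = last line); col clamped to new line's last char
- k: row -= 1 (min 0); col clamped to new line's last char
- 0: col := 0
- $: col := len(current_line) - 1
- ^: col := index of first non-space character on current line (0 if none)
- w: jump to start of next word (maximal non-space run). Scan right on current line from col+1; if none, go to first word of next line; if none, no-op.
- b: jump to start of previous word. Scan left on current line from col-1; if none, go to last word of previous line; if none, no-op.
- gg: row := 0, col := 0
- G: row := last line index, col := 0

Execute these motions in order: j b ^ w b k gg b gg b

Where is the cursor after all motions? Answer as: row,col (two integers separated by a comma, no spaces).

After 1 (j): row=1 col=0 char='s'
After 2 (b): row=0 col=10 char='l'
After 3 (^): row=0 col=1 char='s'
After 4 (w): row=0 col=5 char='b'
After 5 (b): row=0 col=1 char='s'
After 6 (k): row=0 col=1 char='s'
After 7 (gg): row=0 col=0 char='_'
After 8 (b): row=0 col=0 char='_'
After 9 (gg): row=0 col=0 char='_'
After 10 (b): row=0 col=0 char='_'

Answer: 0,0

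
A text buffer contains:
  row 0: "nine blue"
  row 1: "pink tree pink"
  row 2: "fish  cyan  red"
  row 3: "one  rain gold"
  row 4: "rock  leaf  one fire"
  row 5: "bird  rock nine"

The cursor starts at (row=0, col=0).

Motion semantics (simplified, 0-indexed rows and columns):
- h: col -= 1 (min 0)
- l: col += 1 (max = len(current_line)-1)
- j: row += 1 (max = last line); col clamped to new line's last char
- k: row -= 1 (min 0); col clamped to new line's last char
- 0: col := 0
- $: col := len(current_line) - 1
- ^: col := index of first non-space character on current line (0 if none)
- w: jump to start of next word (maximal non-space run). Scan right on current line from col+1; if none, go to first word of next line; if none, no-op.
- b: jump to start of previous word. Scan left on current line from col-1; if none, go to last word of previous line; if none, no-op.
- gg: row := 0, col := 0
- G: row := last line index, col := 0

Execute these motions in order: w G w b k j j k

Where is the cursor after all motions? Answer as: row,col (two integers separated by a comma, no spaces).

Answer: 4,0

Derivation:
After 1 (w): row=0 col=5 char='b'
After 2 (G): row=5 col=0 char='b'
After 3 (w): row=5 col=6 char='r'
After 4 (b): row=5 col=0 char='b'
After 5 (k): row=4 col=0 char='r'
After 6 (j): row=5 col=0 char='b'
After 7 (j): row=5 col=0 char='b'
After 8 (k): row=4 col=0 char='r'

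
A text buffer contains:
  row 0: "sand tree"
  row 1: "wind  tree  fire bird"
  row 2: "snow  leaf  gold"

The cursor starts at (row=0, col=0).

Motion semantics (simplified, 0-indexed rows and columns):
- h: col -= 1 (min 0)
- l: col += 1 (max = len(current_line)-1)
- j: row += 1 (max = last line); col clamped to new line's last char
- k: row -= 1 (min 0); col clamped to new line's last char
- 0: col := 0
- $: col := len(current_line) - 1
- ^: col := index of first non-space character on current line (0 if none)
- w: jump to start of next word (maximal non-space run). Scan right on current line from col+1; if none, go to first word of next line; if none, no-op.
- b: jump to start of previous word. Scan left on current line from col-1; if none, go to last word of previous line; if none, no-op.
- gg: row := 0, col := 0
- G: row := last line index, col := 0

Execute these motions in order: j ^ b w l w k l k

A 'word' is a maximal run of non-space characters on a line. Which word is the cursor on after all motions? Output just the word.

Answer: tree

Derivation:
After 1 (j): row=1 col=0 char='w'
After 2 (^): row=1 col=0 char='w'
After 3 (b): row=0 col=5 char='t'
After 4 (w): row=1 col=0 char='w'
After 5 (l): row=1 col=1 char='i'
After 6 (w): row=1 col=6 char='t'
After 7 (k): row=0 col=6 char='r'
After 8 (l): row=0 col=7 char='e'
After 9 (k): row=0 col=7 char='e'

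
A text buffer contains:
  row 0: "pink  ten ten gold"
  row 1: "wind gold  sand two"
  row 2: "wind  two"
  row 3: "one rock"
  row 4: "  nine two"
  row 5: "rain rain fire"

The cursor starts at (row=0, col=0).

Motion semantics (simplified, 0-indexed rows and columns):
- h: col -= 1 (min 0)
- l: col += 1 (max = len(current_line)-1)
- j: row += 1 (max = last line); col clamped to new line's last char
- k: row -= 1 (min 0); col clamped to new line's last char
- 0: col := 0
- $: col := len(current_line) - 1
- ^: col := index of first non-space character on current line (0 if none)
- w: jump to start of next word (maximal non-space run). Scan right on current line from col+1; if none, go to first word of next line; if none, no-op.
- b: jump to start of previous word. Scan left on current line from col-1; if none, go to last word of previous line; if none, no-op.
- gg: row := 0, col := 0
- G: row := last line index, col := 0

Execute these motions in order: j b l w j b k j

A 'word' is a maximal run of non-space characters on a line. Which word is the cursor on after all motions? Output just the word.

After 1 (j): row=1 col=0 char='w'
After 2 (b): row=0 col=14 char='g'
After 3 (l): row=0 col=15 char='o'
After 4 (w): row=1 col=0 char='w'
After 5 (j): row=2 col=0 char='w'
After 6 (b): row=1 col=16 char='t'
After 7 (k): row=0 col=16 char='l'
After 8 (j): row=1 col=16 char='t'

Answer: two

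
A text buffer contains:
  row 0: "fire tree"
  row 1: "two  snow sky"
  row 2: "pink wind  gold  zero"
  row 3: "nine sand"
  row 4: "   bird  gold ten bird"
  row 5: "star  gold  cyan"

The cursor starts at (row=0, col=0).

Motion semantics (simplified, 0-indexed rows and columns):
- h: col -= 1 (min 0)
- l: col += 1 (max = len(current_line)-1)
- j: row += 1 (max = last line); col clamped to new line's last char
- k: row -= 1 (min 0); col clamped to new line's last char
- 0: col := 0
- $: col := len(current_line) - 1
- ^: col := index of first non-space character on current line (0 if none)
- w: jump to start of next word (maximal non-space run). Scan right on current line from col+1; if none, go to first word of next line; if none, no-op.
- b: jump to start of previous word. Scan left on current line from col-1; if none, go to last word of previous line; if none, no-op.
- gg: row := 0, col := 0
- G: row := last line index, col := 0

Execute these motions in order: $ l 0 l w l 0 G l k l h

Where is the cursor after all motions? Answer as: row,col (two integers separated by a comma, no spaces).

After 1 ($): row=0 col=8 char='e'
After 2 (l): row=0 col=8 char='e'
After 3 (0): row=0 col=0 char='f'
After 4 (l): row=0 col=1 char='i'
After 5 (w): row=0 col=5 char='t'
After 6 (l): row=0 col=6 char='r'
After 7 (0): row=0 col=0 char='f'
After 8 (G): row=5 col=0 char='s'
After 9 (l): row=5 col=1 char='t'
After 10 (k): row=4 col=1 char='_'
After 11 (l): row=4 col=2 char='_'
After 12 (h): row=4 col=1 char='_'

Answer: 4,1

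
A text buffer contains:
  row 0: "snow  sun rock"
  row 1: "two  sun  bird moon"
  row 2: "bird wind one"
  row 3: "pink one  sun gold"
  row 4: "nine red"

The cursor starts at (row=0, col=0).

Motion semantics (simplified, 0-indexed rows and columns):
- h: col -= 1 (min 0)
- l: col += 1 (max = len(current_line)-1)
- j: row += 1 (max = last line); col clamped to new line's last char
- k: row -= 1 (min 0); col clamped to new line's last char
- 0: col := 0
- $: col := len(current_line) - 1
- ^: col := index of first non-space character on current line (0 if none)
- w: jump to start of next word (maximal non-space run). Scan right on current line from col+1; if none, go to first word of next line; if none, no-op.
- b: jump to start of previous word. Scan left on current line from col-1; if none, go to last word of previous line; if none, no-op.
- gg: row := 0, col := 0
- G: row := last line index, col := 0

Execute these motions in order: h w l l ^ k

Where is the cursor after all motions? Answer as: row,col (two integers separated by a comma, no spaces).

After 1 (h): row=0 col=0 char='s'
After 2 (w): row=0 col=6 char='s'
After 3 (l): row=0 col=7 char='u'
After 4 (l): row=0 col=8 char='n'
After 5 (^): row=0 col=0 char='s'
After 6 (k): row=0 col=0 char='s'

Answer: 0,0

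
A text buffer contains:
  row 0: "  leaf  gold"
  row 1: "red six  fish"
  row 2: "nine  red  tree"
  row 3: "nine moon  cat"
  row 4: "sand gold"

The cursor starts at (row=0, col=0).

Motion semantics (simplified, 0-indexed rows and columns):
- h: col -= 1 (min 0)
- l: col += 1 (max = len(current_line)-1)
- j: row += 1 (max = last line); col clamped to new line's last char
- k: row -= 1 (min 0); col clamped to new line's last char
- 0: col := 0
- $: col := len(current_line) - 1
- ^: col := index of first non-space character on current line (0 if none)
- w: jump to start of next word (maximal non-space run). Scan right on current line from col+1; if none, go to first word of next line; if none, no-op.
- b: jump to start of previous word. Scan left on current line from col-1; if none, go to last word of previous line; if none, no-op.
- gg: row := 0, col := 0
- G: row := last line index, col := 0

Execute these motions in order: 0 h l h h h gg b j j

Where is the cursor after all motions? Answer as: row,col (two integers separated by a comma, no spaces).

After 1 (0): row=0 col=0 char='_'
After 2 (h): row=0 col=0 char='_'
After 3 (l): row=0 col=1 char='_'
After 4 (h): row=0 col=0 char='_'
After 5 (h): row=0 col=0 char='_'
After 6 (h): row=0 col=0 char='_'
After 7 (gg): row=0 col=0 char='_'
After 8 (b): row=0 col=0 char='_'
After 9 (j): row=1 col=0 char='r'
After 10 (j): row=2 col=0 char='n'

Answer: 2,0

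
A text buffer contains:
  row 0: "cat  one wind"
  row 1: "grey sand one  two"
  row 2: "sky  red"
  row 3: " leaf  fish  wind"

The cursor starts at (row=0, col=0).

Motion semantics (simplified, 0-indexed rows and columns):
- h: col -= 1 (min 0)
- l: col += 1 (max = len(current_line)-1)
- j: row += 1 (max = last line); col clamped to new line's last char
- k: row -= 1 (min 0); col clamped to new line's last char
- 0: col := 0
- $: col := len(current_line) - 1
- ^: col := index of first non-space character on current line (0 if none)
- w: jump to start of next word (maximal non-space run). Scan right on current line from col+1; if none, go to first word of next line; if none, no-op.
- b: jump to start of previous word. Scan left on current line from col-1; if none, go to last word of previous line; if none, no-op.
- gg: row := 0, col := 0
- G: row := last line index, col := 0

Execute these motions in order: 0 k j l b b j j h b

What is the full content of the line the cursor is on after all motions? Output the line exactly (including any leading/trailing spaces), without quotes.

Answer: sky  red

Derivation:
After 1 (0): row=0 col=0 char='c'
After 2 (k): row=0 col=0 char='c'
After 3 (j): row=1 col=0 char='g'
After 4 (l): row=1 col=1 char='r'
After 5 (b): row=1 col=0 char='g'
After 6 (b): row=0 col=9 char='w'
After 7 (j): row=1 col=9 char='_'
After 8 (j): row=2 col=7 char='d'
After 9 (h): row=2 col=6 char='e'
After 10 (b): row=2 col=5 char='r'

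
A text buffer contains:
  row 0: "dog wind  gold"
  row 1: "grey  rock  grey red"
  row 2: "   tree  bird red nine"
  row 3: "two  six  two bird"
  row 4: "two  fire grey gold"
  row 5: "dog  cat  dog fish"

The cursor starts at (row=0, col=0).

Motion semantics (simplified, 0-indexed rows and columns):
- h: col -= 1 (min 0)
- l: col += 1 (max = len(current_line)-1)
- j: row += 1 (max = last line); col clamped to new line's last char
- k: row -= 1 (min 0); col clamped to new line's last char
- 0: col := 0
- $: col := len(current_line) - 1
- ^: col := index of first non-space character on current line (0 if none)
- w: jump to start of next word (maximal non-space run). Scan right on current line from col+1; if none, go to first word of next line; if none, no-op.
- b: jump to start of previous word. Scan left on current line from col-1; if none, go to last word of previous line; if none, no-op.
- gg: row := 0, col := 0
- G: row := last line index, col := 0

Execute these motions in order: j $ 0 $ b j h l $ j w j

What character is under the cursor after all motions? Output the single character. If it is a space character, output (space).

After 1 (j): row=1 col=0 char='g'
After 2 ($): row=1 col=19 char='d'
After 3 (0): row=1 col=0 char='g'
After 4 ($): row=1 col=19 char='d'
After 5 (b): row=1 col=17 char='r'
After 6 (j): row=2 col=17 char='_'
After 7 (h): row=2 col=16 char='d'
After 8 (l): row=2 col=17 char='_'
After 9 ($): row=2 col=21 char='e'
After 10 (j): row=3 col=17 char='d'
After 11 (w): row=4 col=0 char='t'
After 12 (j): row=5 col=0 char='d'

Answer: d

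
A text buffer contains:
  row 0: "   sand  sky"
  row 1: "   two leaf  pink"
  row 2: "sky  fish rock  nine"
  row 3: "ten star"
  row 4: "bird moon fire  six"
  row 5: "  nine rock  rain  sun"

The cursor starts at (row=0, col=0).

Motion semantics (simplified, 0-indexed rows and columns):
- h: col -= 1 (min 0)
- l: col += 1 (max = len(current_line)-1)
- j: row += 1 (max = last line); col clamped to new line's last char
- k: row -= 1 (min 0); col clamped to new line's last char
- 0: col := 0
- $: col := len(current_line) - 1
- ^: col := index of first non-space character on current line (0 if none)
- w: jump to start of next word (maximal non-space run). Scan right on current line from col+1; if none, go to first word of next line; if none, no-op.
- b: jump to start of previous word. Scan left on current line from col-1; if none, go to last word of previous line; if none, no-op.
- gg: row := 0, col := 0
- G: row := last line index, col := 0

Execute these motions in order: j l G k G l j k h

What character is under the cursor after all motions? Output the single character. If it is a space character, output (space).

Answer: b

Derivation:
After 1 (j): row=1 col=0 char='_'
After 2 (l): row=1 col=1 char='_'
After 3 (G): row=5 col=0 char='_'
After 4 (k): row=4 col=0 char='b'
After 5 (G): row=5 col=0 char='_'
After 6 (l): row=5 col=1 char='_'
After 7 (j): row=5 col=1 char='_'
After 8 (k): row=4 col=1 char='i'
After 9 (h): row=4 col=0 char='b'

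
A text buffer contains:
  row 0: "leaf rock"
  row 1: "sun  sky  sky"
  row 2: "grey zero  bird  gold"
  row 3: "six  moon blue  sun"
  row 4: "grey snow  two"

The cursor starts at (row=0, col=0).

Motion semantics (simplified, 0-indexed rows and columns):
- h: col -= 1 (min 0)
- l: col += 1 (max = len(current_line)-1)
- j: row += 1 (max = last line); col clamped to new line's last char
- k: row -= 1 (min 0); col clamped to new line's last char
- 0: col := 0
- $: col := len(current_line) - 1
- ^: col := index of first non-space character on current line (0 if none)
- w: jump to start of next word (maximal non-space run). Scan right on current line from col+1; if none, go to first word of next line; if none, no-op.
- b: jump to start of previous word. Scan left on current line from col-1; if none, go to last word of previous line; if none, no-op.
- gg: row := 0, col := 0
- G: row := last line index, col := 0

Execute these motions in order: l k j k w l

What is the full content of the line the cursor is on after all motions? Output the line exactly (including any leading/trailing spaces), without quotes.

After 1 (l): row=0 col=1 char='e'
After 2 (k): row=0 col=1 char='e'
After 3 (j): row=1 col=1 char='u'
After 4 (k): row=0 col=1 char='e'
After 5 (w): row=0 col=5 char='r'
After 6 (l): row=0 col=6 char='o'

Answer: leaf rock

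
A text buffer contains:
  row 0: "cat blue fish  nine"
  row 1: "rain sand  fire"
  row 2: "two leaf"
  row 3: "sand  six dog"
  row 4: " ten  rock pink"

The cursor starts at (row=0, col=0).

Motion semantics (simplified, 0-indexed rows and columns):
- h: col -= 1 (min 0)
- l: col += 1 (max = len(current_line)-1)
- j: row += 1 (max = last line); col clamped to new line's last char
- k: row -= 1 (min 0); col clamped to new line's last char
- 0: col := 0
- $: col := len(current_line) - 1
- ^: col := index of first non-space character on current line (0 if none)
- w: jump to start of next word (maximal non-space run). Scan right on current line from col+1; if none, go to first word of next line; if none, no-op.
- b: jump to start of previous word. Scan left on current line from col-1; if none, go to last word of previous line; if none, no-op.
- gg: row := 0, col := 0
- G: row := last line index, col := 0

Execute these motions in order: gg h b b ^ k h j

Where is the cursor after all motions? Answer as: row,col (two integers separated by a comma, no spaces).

After 1 (gg): row=0 col=0 char='c'
After 2 (h): row=0 col=0 char='c'
After 3 (b): row=0 col=0 char='c'
After 4 (b): row=0 col=0 char='c'
After 5 (^): row=0 col=0 char='c'
After 6 (k): row=0 col=0 char='c'
After 7 (h): row=0 col=0 char='c'
After 8 (j): row=1 col=0 char='r'

Answer: 1,0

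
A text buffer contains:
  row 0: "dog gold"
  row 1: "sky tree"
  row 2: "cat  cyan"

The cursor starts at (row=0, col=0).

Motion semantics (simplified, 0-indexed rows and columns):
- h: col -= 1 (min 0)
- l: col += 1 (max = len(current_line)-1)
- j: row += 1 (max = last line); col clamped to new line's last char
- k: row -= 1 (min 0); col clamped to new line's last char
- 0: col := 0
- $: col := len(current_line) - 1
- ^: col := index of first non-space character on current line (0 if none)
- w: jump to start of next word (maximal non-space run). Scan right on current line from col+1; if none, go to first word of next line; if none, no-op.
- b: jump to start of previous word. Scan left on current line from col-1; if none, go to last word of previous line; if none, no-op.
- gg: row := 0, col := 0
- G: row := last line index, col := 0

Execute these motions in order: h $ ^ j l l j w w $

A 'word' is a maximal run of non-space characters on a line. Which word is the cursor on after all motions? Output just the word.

Answer: cyan

Derivation:
After 1 (h): row=0 col=0 char='d'
After 2 ($): row=0 col=7 char='d'
After 3 (^): row=0 col=0 char='d'
After 4 (j): row=1 col=0 char='s'
After 5 (l): row=1 col=1 char='k'
After 6 (l): row=1 col=2 char='y'
After 7 (j): row=2 col=2 char='t'
After 8 (w): row=2 col=5 char='c'
After 9 (w): row=2 col=5 char='c'
After 10 ($): row=2 col=8 char='n'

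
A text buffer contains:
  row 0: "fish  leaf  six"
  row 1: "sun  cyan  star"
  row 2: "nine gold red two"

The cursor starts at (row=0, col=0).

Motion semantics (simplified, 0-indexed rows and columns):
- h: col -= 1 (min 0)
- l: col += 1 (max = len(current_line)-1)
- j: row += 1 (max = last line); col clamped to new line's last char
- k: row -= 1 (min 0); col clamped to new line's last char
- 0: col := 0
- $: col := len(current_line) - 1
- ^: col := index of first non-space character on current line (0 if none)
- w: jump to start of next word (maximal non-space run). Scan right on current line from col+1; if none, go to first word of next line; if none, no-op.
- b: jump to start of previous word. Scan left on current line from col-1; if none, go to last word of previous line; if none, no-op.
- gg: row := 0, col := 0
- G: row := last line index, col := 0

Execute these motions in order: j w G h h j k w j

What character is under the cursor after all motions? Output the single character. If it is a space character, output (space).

After 1 (j): row=1 col=0 char='s'
After 2 (w): row=1 col=5 char='c'
After 3 (G): row=2 col=0 char='n'
After 4 (h): row=2 col=0 char='n'
After 5 (h): row=2 col=0 char='n'
After 6 (j): row=2 col=0 char='n'
After 7 (k): row=1 col=0 char='s'
After 8 (w): row=1 col=5 char='c'
After 9 (j): row=2 col=5 char='g'

Answer: g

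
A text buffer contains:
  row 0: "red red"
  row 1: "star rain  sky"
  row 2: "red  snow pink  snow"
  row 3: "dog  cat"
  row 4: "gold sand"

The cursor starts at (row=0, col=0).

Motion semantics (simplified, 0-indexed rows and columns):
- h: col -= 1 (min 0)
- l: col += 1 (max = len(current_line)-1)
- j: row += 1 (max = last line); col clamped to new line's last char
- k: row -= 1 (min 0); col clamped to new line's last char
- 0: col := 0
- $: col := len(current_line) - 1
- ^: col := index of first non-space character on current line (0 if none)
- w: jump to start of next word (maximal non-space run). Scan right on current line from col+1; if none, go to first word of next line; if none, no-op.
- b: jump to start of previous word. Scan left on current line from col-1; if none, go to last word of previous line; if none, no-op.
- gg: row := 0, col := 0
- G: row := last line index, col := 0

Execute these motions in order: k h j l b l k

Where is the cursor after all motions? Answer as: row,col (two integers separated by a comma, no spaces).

Answer: 0,1

Derivation:
After 1 (k): row=0 col=0 char='r'
After 2 (h): row=0 col=0 char='r'
After 3 (j): row=1 col=0 char='s'
After 4 (l): row=1 col=1 char='t'
After 5 (b): row=1 col=0 char='s'
After 6 (l): row=1 col=1 char='t'
After 7 (k): row=0 col=1 char='e'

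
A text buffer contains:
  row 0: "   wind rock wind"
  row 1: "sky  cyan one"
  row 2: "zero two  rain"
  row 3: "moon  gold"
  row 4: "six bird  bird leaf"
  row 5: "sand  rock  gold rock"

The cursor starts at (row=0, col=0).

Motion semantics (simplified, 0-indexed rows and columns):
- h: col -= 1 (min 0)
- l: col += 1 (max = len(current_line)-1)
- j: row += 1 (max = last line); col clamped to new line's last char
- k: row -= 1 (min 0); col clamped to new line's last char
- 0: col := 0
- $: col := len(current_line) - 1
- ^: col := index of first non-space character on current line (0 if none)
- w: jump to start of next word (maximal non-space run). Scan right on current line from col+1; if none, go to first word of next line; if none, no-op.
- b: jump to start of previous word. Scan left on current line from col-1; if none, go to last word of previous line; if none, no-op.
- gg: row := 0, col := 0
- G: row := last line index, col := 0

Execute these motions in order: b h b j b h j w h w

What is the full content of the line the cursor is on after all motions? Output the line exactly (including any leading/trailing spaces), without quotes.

Answer: zero two  rain

Derivation:
After 1 (b): row=0 col=0 char='_'
After 2 (h): row=0 col=0 char='_'
After 3 (b): row=0 col=0 char='_'
After 4 (j): row=1 col=0 char='s'
After 5 (b): row=0 col=13 char='w'
After 6 (h): row=0 col=12 char='_'
After 7 (j): row=1 col=12 char='e'
After 8 (w): row=2 col=0 char='z'
After 9 (h): row=2 col=0 char='z'
After 10 (w): row=2 col=5 char='t'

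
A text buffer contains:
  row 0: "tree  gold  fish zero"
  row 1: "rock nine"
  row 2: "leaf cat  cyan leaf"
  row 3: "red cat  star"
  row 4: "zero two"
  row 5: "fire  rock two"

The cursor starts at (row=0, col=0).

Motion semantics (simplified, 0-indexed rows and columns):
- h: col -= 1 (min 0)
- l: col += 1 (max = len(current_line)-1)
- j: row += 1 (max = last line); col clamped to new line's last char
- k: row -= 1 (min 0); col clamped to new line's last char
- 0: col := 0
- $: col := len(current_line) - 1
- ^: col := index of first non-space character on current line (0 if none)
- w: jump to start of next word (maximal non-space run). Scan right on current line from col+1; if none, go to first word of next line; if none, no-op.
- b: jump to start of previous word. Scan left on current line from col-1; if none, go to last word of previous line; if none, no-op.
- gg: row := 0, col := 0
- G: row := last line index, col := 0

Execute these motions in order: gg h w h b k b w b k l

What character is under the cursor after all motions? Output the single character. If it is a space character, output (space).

Answer: r

Derivation:
After 1 (gg): row=0 col=0 char='t'
After 2 (h): row=0 col=0 char='t'
After 3 (w): row=0 col=6 char='g'
After 4 (h): row=0 col=5 char='_'
After 5 (b): row=0 col=0 char='t'
After 6 (k): row=0 col=0 char='t'
After 7 (b): row=0 col=0 char='t'
After 8 (w): row=0 col=6 char='g'
After 9 (b): row=0 col=0 char='t'
After 10 (k): row=0 col=0 char='t'
After 11 (l): row=0 col=1 char='r'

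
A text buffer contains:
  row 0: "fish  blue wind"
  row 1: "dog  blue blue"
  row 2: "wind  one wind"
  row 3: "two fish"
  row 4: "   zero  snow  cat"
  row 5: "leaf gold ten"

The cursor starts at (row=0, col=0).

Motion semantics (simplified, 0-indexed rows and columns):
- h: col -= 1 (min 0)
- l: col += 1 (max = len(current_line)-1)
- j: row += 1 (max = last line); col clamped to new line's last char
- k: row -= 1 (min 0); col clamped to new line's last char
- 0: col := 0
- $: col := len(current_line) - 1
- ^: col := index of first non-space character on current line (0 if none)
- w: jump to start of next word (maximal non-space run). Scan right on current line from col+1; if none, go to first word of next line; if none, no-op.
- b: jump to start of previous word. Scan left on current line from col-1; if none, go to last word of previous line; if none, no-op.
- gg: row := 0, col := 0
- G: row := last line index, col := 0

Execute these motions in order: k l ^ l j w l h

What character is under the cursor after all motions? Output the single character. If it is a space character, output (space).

Answer: b

Derivation:
After 1 (k): row=0 col=0 char='f'
After 2 (l): row=0 col=1 char='i'
After 3 (^): row=0 col=0 char='f'
After 4 (l): row=0 col=1 char='i'
After 5 (j): row=1 col=1 char='o'
After 6 (w): row=1 col=5 char='b'
After 7 (l): row=1 col=6 char='l'
After 8 (h): row=1 col=5 char='b'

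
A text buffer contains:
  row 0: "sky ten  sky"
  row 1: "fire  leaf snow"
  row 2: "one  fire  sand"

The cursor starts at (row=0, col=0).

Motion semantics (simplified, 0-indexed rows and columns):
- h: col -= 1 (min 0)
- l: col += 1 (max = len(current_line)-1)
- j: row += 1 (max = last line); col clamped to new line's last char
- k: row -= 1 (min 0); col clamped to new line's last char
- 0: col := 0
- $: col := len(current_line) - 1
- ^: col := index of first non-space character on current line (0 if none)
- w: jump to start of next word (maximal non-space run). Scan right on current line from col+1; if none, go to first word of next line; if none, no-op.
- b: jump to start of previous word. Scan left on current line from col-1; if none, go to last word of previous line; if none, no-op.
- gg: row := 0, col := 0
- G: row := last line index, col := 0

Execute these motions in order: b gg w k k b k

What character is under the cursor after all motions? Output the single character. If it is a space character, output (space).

After 1 (b): row=0 col=0 char='s'
After 2 (gg): row=0 col=0 char='s'
After 3 (w): row=0 col=4 char='t'
After 4 (k): row=0 col=4 char='t'
After 5 (k): row=0 col=4 char='t'
After 6 (b): row=0 col=0 char='s'
After 7 (k): row=0 col=0 char='s'

Answer: s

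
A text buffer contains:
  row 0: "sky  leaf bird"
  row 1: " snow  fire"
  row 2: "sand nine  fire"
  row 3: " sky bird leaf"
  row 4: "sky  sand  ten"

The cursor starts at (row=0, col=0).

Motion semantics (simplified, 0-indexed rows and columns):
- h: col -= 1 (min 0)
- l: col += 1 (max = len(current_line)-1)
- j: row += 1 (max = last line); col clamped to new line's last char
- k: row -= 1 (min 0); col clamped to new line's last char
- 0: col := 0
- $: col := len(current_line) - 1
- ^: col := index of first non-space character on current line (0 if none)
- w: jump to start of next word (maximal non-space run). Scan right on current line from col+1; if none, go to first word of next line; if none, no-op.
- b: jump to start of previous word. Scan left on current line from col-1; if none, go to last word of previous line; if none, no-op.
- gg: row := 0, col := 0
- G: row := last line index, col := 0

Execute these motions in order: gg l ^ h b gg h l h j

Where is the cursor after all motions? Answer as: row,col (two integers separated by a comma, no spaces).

Answer: 1,0

Derivation:
After 1 (gg): row=0 col=0 char='s'
After 2 (l): row=0 col=1 char='k'
After 3 (^): row=0 col=0 char='s'
After 4 (h): row=0 col=0 char='s'
After 5 (b): row=0 col=0 char='s'
After 6 (gg): row=0 col=0 char='s'
After 7 (h): row=0 col=0 char='s'
After 8 (l): row=0 col=1 char='k'
After 9 (h): row=0 col=0 char='s'
After 10 (j): row=1 col=0 char='_'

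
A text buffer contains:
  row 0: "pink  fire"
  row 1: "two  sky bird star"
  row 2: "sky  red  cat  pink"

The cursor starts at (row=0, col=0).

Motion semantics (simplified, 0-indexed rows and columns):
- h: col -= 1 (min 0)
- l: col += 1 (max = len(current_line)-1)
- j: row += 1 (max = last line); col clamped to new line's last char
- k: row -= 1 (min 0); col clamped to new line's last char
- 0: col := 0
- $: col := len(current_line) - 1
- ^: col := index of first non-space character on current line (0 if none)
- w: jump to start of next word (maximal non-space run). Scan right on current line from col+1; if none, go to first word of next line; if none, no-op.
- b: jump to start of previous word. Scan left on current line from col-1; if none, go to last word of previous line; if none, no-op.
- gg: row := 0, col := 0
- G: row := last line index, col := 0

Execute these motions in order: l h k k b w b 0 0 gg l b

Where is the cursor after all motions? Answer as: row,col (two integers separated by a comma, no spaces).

Answer: 0,0

Derivation:
After 1 (l): row=0 col=1 char='i'
After 2 (h): row=0 col=0 char='p'
After 3 (k): row=0 col=0 char='p'
After 4 (k): row=0 col=0 char='p'
After 5 (b): row=0 col=0 char='p'
After 6 (w): row=0 col=6 char='f'
After 7 (b): row=0 col=0 char='p'
After 8 (0): row=0 col=0 char='p'
After 9 (0): row=0 col=0 char='p'
After 10 (gg): row=0 col=0 char='p'
After 11 (l): row=0 col=1 char='i'
After 12 (b): row=0 col=0 char='p'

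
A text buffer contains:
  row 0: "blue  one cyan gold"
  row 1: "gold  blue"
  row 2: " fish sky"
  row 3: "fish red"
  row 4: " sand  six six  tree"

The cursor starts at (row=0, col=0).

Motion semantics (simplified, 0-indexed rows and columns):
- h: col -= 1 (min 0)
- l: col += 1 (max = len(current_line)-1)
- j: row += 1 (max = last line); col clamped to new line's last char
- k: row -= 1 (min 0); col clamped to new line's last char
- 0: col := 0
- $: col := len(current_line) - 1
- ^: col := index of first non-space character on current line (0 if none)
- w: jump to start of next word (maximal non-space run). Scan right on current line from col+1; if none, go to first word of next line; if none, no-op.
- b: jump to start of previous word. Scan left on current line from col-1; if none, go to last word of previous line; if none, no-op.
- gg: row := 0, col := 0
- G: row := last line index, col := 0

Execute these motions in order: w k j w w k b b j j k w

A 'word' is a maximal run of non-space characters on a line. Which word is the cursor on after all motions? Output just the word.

After 1 (w): row=0 col=6 char='o'
After 2 (k): row=0 col=6 char='o'
After 3 (j): row=1 col=6 char='b'
After 4 (w): row=2 col=1 char='f'
After 5 (w): row=2 col=6 char='s'
After 6 (k): row=1 col=6 char='b'
After 7 (b): row=1 col=0 char='g'
After 8 (b): row=0 col=15 char='g'
After 9 (j): row=1 col=9 char='e'
After 10 (j): row=2 col=8 char='y'
After 11 (k): row=1 col=8 char='u'
After 12 (w): row=2 col=1 char='f'

Answer: fish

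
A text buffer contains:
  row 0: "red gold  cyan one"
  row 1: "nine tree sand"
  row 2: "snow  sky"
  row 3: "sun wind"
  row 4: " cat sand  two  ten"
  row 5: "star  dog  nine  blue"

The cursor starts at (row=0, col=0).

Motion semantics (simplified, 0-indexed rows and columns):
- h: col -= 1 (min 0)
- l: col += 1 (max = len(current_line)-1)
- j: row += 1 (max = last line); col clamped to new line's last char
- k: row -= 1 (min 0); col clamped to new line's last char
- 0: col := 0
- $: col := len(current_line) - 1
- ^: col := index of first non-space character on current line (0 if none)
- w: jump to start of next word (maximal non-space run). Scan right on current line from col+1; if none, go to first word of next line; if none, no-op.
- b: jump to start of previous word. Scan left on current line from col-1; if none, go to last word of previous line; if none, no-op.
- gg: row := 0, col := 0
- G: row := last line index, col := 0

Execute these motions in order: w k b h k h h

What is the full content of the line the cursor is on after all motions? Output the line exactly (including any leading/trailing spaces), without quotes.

After 1 (w): row=0 col=4 char='g'
After 2 (k): row=0 col=4 char='g'
After 3 (b): row=0 col=0 char='r'
After 4 (h): row=0 col=0 char='r'
After 5 (k): row=0 col=0 char='r'
After 6 (h): row=0 col=0 char='r'
After 7 (h): row=0 col=0 char='r'

Answer: red gold  cyan one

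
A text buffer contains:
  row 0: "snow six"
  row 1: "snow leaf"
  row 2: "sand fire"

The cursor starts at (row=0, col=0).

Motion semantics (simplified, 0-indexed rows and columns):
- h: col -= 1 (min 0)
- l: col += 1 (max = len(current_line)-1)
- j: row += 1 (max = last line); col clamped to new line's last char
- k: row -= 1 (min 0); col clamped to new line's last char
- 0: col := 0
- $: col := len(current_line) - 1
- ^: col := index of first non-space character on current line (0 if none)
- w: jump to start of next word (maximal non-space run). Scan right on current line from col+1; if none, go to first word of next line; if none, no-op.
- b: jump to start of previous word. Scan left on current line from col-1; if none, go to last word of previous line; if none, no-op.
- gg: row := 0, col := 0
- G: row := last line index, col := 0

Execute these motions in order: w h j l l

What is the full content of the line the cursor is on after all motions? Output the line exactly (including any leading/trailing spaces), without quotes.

Answer: snow leaf

Derivation:
After 1 (w): row=0 col=5 char='s'
After 2 (h): row=0 col=4 char='_'
After 3 (j): row=1 col=4 char='_'
After 4 (l): row=1 col=5 char='l'
After 5 (l): row=1 col=6 char='e'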